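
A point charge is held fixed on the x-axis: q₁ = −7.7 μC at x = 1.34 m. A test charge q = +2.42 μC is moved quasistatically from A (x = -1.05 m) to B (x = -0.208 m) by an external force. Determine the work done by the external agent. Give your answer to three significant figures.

For quasistatic motion the external work equals the change in potential energy: W_ext = qΔV = q(V_B − V_A).
At A: distance to the source charge is 2.39 m; V_A = kq₁/r = -2.90×10⁴ V.
At B: distance to the source charge is 1.55 m; V_B = kq₁/r = -4.47×10⁴ V.
ΔV = V_B − V_A = -1.58×10⁴ V.
W_ext = qΔV = (2.42×10⁻⁶ C)(-1.58×10⁴ V) = -0.0381 J.

-0.0381 J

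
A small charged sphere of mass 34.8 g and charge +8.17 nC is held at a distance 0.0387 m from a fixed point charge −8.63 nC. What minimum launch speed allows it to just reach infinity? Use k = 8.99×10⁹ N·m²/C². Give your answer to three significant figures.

0.0307 m/s

To just escape, total mechanical energy must reach zero at infinity: ½mv²_min + U = 0, so ½mv²_min = −U = |kQq|/r.
|U| = |kQq|/r = (8.99×10⁹ N·m²/C²)(8.63×10⁻⁹)(8.17×10⁻⁹)/(0.0387) = 1.64×10⁻⁵ J.
v_min = √(2|U|/m) = √(2·1.64×10⁻⁵/0.0348) = 0.0307 m/s.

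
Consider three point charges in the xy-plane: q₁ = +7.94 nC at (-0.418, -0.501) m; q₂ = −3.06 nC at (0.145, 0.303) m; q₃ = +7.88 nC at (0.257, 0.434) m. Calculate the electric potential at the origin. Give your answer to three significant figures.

Electric potential is a scalar, so the contributions from each charge add algebraically: V = Σ kqᵢ/rᵢ.
Distances from the field point to each charge: r₁ = 0.652 m, r₂ = 0.336 m, r₃ = 0.504 m.
V = k[(7.94×10⁻⁹)/(0.652) + (-3.06×10⁻⁹)/(0.336) + (7.88×10⁻⁹)/(0.504)] = 168 V.

168 V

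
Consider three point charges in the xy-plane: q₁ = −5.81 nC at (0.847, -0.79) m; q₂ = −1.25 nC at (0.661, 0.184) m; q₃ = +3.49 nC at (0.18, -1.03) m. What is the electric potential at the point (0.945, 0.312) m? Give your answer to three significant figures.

-63.0 V

The total potential is the scalar sum of each charge's contribution, V = Σ kqᵢ/rᵢ.
Distances from the field point to each charge: r₁ = 1.11 m, r₂ = 0.312 m, r₃ = 1.54 m.
V = k[(-5.81×10⁻⁹)/(1.11) + (-1.25×10⁻⁹)/(0.312) + (3.49×10⁻⁹)/(1.54)] = -63.0 V.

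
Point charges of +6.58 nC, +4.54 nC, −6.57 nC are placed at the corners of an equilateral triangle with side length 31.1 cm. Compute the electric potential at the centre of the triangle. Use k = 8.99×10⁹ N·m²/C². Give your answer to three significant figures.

228 V

Electric potential is a scalar, so the contributions from each charge add algebraically: V = Σ kqᵢ/rᵢ.
The distance from each vertex to the centroid is a/√3 = 0.180 m.
V = k[(6.58×10⁻⁹)/(0.180) + (4.54×10⁻⁹)/(0.180) + (-6.57×10⁻⁹)/(0.180)] = 228 V.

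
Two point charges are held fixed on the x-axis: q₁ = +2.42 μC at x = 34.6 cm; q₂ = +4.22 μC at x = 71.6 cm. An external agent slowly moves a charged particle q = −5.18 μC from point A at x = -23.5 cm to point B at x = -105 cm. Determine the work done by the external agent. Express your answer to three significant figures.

For quasistatic motion the external work equals the change in potential energy: W_ext = qΔV = q(V_B − V_A).
At A: distances to the source charges are 0.581 m, 0.951 m; V_A = Σ kqᵢ/rᵢ = 7.73×10⁴ V.
At B: distances to the source charges are 1.40 m, 1.77 m; V_B = Σ kqᵢ/rᵢ = 3.71×10⁴ V.
ΔV = V_B − V_A = -4.03×10⁴ V.
W_ext = qΔV = (-5.18×10⁻⁶ C)(-4.03×10⁴ V) = 0.209 J.

0.209 J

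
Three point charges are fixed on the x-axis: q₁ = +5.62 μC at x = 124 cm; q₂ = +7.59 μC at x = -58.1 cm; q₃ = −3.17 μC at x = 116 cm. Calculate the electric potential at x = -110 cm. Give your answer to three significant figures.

1.40×10⁵ V

Electric potential is a scalar, so the contributions from each charge add algebraically: V = Σ kqᵢ/rᵢ.
Distances from the field point to each charge: r₁ = 2.34 m, r₂ = 0.519 m, r₃ = 2.26 m.
V = k[(5.62×10⁻⁶)/(2.34) + (7.59×10⁻⁶)/(0.519) + (-3.17×10⁻⁶)/(2.26)] = 1.40×10⁵ V.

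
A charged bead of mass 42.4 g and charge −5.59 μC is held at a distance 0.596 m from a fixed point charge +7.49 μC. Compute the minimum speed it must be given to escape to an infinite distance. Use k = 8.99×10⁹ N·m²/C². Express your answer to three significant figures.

5.46 m/s

To just escape, total mechanical energy must reach zero at infinity: ½mv²_min + U = 0, so ½mv²_min = −U = |kQq|/r.
|U| = |kQq|/r = (8.99×10⁹ N·m²/C²)(7.49×10⁻⁶)(5.59×10⁻⁶)/(0.596) = 0.632 J.
v_min = √(2|U|/m) = √(2·0.632/0.0424) = 5.46 m/s.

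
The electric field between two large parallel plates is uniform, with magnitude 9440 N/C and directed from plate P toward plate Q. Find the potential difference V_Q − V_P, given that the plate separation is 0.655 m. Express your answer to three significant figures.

In a uniform field, potential decreases in the direction of E: ΔV = −E·d for a displacement d parallel to E.
Going from P to Q is a displacement of 0.655 m along the field, so V_Q − V_P = −Ed = -6180 V.

-6180 V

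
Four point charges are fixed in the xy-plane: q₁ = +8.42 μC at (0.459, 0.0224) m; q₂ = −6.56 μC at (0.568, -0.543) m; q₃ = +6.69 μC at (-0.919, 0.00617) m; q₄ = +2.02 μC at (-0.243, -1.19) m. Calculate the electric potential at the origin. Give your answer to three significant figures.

1.70×10⁵ V

Electric potential is a scalar, so the contributions from each charge add algebraically: V = Σ kqᵢ/rᵢ.
Distances from the field point to each charge: r₁ = 0.460 m, r₂ = 0.786 m, r₃ = 0.919 m, r₄ = 1.21 m.
V = k[(8.42×10⁻⁶)/(0.460) + (-6.56×10⁻⁶)/(0.786) + (6.69×10⁻⁶)/(0.919) + (2.02×10⁻⁶)/(1.21)] = 1.70×10⁵ V.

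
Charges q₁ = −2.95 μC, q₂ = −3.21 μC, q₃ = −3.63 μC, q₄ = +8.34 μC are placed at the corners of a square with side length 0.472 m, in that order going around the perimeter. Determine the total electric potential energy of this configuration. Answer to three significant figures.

The assembly work is the sum of pairwise potential energies, U = Σ_{i<j} kqᵢqⱼ/rᵢⱼ.
The four side pairs have separation 0.472 m and the two diagonal pairs 0.668 m.
Summing all 6 pair terms gives U = -0.859 J.

-0.859 J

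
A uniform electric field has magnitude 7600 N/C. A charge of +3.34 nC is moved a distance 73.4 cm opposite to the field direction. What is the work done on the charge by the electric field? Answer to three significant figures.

The potential change for a displacement 73.4 cm opposite to the field direction is ΔV = +Ed = 5580 V.
W_field = −qΔV = -1.86×10⁻⁵ J.

-1.86×10⁻⁵ J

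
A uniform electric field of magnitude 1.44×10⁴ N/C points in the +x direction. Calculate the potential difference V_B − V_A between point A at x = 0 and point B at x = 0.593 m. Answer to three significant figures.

In a uniform field, potential decreases in the direction of E: V_B − V_A = −E·Δx.
V_B − V_A = −(1.44×10⁴ V/m)(0.593 m) = -8540 V.

-8540 V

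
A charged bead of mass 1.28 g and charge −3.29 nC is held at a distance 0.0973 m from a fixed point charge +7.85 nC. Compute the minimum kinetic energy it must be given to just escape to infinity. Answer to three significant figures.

To just escape, total mechanical energy must reach zero at infinity: ½mv²_min + U = 0, so ½mv²_min = −U = |kQq|/r.
|U| = |kQq|/r = (8.99×10⁹ N·m²/C²)(7.85×10⁻⁹)(3.29×10⁻⁹)/(0.0973) = 2.39×10⁻⁶ J.

2.39×10⁻⁶ J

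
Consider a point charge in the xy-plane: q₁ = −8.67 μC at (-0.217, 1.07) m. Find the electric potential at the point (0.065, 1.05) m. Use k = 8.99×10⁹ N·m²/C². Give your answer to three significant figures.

-2.76×10⁵ V

Electric potential is a scalar, so the contributions from each charge add algebraically: V = Σ kqᵢ/rᵢ.
Distances from the field point to each charge: r₁ = 0.283 m.
V = k[(-8.67×10⁻⁶)/(0.283)] = -2.76×10⁵ V.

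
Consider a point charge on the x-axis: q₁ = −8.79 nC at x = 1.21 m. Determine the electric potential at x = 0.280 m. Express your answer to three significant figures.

Electric potential is a scalar, so the contributions from each charge add algebraically: V = Σ kqᵢ/rᵢ.
V = k[(-8.79×10⁻⁹)/(0.930)] = -85.0 V.

-85.0 V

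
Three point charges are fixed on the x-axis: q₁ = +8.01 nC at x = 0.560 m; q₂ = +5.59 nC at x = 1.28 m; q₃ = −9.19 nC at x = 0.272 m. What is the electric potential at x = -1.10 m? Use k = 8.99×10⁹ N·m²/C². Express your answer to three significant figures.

Electric potential is a scalar, so the contributions from each charge add algebraically: V = Σ kqᵢ/rᵢ.
Distances from the field point to each charge: r₁ = 1.66 m, r₂ = 2.38 m, r₃ = 1.37 m.
V = k[(8.01×10⁻⁹)/(1.66) + (5.59×10⁻⁹)/(2.38) + (-9.19×10⁻⁹)/(1.37)] = 4.28 V.

4.28 V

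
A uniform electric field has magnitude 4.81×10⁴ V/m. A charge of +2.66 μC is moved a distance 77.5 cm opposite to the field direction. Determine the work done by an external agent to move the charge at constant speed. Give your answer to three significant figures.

The potential change for a displacement 77.5 cm opposite to the field direction is ΔV = +Ed = 3.73×10⁴ V.
W_ext = qΔV = 0.0992 J.

0.0992 J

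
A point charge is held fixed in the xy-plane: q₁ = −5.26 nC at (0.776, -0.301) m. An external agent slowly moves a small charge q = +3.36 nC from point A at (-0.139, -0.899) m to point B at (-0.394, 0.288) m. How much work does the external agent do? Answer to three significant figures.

2.41×10⁻⁸ J

For quasistatic motion the external work equals the change in potential energy: W_ext = qΔV = q(V_B − V_A).
At A: distance to the source charge is 1.09 m; V_A = kq₁/r = -43.3 V.
At B: distance to the source charge is 1.31 m; V_B = kq₁/r = -36.1 V.
ΔV = V_B − V_A = 7.16 V.
W_ext = qΔV = (3.36×10⁻⁹ C)(7.16 V) = 2.41×10⁻⁸ J.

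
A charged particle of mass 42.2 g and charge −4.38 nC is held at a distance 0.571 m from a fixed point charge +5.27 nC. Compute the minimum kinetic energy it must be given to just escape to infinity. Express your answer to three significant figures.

To just escape, total mechanical energy must reach zero at infinity: ½mv²_min + U = 0, so ½mv²_min = −U = |kQq|/r.
|U| = |kQq|/r = (8.99×10⁹ N·m²/C²)(5.27×10⁻⁹)(4.38×10⁻⁹)/(0.571) = 3.63×10⁻⁷ J.

3.63×10⁻⁷ J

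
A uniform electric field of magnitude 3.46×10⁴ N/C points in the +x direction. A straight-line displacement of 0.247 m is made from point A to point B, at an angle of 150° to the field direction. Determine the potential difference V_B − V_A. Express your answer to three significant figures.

7400 V

Only the component of displacement along E changes the potential: ΔV = −E·d·cosθ.
ΔV = −(3.46×10⁴ V/m)(0.247 m)cos150° = 7400 V.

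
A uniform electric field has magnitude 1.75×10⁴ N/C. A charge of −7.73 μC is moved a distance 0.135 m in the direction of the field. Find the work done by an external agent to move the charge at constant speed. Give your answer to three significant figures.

0.0183 J

The potential change for a displacement 0.135 m in the direction of the field is ΔV = −Ed = -2360 V.
W_ext = qΔV = 0.0183 J.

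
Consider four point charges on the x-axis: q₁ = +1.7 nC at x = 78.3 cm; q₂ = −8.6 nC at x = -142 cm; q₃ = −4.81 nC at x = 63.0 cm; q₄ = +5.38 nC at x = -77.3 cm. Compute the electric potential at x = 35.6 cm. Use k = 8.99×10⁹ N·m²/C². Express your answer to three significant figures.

-123 V

The total potential is the scalar sum of each charge's contribution, V = Σ kqᵢ/rᵢ.
Distances from the field point to each charge: r₁ = 0.427 m, r₂ = 1.78 m, r₃ = 0.274 m, r₄ = 1.13 m.
V = k[(1.70×10⁻⁹)/(0.427) + (-8.60×10⁻⁹)/(1.78) + (-4.81×10⁻⁹)/(0.274) + (5.38×10⁻⁹)/(1.13)] = -123 V.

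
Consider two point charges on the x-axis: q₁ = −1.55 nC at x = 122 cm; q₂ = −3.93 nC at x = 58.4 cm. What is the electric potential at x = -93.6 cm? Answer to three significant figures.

-29.7 V

Electric potential is a scalar, so the contributions from each charge add algebraically: V = Σ kqᵢ/rᵢ.
Distances from the field point to each charge: r₁ = 2.16 m, r₂ = 1.52 m.
V = k[(-1.55×10⁻⁹)/(2.16) + (-3.93×10⁻⁹)/(1.52)] = -29.7 V.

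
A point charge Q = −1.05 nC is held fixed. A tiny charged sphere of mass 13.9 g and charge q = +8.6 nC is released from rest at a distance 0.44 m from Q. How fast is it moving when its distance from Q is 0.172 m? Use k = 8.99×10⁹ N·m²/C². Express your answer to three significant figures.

6.43×10⁻³ m/s

Only the electrostatic force acts, so mechanical energy is conserved: ½mv² = U₁ − U₂ = kQq(1/r₁ − 1/r₂).
U₁ − U₂ = (8.99×10⁹ N·m²/C²)(-1.05×10⁻⁹ C)(8.60×10⁻⁹ C)(1/0.440 − 1/0.172) = 2.87×10⁻⁷ J.
v = √(2·2.87×10⁻⁷/0.0139) = 6.43×10⁻³ m/s.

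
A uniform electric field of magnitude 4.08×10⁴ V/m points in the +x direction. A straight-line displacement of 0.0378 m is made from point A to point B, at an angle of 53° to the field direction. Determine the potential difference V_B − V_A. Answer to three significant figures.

Only the component of displacement along E changes the potential: ΔV = −E·d·cosθ.
ΔV = −(4.08×10⁴ V/m)(0.0378 m)cos53° = -928 V.

-928 V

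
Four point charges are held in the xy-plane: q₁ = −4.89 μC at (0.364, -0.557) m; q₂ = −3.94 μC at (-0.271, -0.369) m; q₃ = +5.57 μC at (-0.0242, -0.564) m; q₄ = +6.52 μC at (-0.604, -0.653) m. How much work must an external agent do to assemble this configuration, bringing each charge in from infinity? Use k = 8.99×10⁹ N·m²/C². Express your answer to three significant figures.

The work to assemble the configuration equals its total potential energy, U = Σ kqᵢqⱼ/rᵢⱼ over all pairs.
Pair separations: r₁₂ = 0.662 m, r₁₃ = 0.388 m, r₁₄ = 0.973 m, r₂₃ = 0.315 m, r₂₄ = 0.438 m, r₃₄ = 0.587 m.
Summing all 6 pair terms gives U = -1.26 J.

-1.26 J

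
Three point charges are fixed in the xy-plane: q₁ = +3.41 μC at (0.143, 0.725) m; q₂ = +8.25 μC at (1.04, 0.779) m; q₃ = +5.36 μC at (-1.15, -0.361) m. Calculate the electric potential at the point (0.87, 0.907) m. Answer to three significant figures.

4.10×10⁵ V

The total potential is the scalar sum of each charge's contribution, V = Σ kqᵢ/rᵢ.
Distances from the field point to each charge: r₁ = 0.749 m, r₂ = 0.213 m, r₃ = 2.38 m.
V = k[(3.41×10⁻⁶)/(0.749) + (8.25×10⁻⁶)/(0.213) + (5.36×10⁻⁶)/(2.38)] = 4.10×10⁵ V.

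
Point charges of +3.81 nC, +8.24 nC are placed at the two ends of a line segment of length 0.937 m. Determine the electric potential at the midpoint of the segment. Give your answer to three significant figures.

231 V

The total potential is the scalar sum of each charge's contribution, V = Σ kqᵢ/rᵢ.
Each charge is 0.469 m from the midpoint.
V = k[(3.81×10⁻⁹)/(0.469) + (8.24×10⁻⁹)/(0.469)] = 231 V.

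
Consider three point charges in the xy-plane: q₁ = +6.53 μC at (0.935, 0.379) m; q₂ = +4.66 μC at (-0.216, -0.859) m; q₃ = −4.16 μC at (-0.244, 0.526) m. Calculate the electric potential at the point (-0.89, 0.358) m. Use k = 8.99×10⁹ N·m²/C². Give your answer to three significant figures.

Electric potential is a scalar, so the contributions from each charge add algebraically: V = Σ kqᵢ/rᵢ.
Distances from the field point to each charge: r₁ = 1.83 m, r₂ = 1.39 m, r₃ = 0.667 m.
V = k[(6.53×10⁻⁶)/(1.83) + (4.66×10⁻⁶)/(1.39) + (-4.16×10⁻⁶)/(0.667)] = 6250 V.

6250 V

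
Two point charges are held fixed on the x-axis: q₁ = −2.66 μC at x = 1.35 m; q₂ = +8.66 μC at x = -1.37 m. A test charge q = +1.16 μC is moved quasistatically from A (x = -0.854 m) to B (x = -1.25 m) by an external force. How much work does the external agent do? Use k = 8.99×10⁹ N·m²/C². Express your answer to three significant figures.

0.579 J

For quasistatic motion the external work equals the change in potential energy: W_ext = qΔV = q(V_B − V_A).
At A: distances to the source charges are 2.20 m, 0.516 m; V_A = Σ kqᵢ/rᵢ = 1.40×10⁵ V.
At B: distances to the source charges are 2.60 m, 0.120 m; V_B = Σ kqᵢ/rᵢ = 6.40×10⁵ V.
ΔV = V_B − V_A = 5.00×10⁵ V.
W_ext = qΔV = (1.16×10⁻⁶ C)(5.00×10⁵ V) = 0.579 J.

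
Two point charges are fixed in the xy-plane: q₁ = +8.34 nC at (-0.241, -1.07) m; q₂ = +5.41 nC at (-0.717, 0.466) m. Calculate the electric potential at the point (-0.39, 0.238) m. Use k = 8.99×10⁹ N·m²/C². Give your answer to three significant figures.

Electric potential is a scalar, so the contributions from each charge add algebraically: V = Σ kqᵢ/rᵢ.
Distances from the field point to each charge: r₁ = 1.32 m, r₂ = 0.399 m.
V = k[(8.34×10⁻⁹)/(1.32) + (5.41×10⁻⁹)/(0.399)] = 179 V.

179 V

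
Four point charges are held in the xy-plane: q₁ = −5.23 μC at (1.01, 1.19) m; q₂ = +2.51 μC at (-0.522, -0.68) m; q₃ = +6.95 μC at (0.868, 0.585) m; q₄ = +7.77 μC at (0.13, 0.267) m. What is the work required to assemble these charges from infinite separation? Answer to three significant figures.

-0.0211 J

The assembly work is the sum of pairwise potential energies, U = Σ_{i<j} kqᵢqⱼ/rᵢⱼ.
Pair separations: r₁₂ = 2.42 m, r₁₃ = 0.621 m, r₁₄ = 1.28 m, r₂₃ = 1.88 m, r₂₄ = 1.15 m, r₃₄ = 0.804 m.
Summing all 6 pair terms gives U = -0.0211 J.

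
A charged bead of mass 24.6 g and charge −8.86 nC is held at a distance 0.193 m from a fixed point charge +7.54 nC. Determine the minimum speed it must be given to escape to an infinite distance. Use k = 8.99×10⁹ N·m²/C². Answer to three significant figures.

0.0159 m/s

To just escape, total mechanical energy must reach zero at infinity: ½mv²_min + U = 0, so ½mv²_min = −U = |kQq|/r.
|U| = |kQq|/r = (8.99×10⁹ N·m²/C²)(7.54×10⁻⁹)(8.86×10⁻⁹)/(0.193) = 3.11×10⁻⁶ J.
v_min = √(2|U|/m) = √(2·3.11×10⁻⁶/0.0246) = 0.0159 m/s.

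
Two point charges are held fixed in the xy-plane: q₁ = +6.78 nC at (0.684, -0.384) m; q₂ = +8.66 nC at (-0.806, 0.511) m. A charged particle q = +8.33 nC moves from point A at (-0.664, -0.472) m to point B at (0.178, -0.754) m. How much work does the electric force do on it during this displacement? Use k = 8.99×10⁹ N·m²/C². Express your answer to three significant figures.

The work done by the electric force is W_field = −ΔU = −q(V_B − V_A) = q(V_A − V_B).
At A: distances to the source charges are 1.35 m, 0.993 m; V_A = Σ kqᵢ/rᵢ = 124 V.
At B: distances to the source charges are 0.627 m, 1.60 m; V_B = Σ kqᵢ/rᵢ = 146 V.
ΔV = V_B − V_A = 22.3 V.
W_field = −qΔV = −(8.33×10⁻⁹ C)(22.3 V) = -1.86×10⁻⁷ J.

-1.86×10⁻⁷ J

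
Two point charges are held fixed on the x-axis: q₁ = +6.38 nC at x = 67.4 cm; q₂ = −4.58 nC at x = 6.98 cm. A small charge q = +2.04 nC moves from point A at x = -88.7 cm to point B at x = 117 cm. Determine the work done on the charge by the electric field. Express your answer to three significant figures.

The work done by the electric force is W_field = −ΔU = −q(V_B − V_A) = q(V_A − V_B).
At A: distances to the source charges are 1.56 m, 0.957 m; V_A = Σ kqᵢ/rᵢ = -6.29 V.
At B: distances to the source charges are 0.496 m, 1.10 m; V_B = Σ kqᵢ/rᵢ = 78.2 V.
ΔV = V_B − V_A = 84.5 V.
W_field = −qΔV = −(2.04×10⁻⁹ C)(84.5 V) = -1.72×10⁻⁷ J.

-1.72×10⁻⁷ J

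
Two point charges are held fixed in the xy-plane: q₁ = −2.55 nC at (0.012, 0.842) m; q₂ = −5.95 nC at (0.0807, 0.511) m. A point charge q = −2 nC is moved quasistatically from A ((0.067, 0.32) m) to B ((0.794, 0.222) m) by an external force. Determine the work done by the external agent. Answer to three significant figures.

-4.61×10⁻⁷ J

For quasistatic motion the external work equals the change in potential energy: W_ext = qΔV = q(V_B − V_A).
At A: distances to the source charges are 0.525 m, 0.191 m; V_A = Σ kqᵢ/rᵢ = -323 V.
At B: distances to the source charges are 0.998 m, 0.770 m; V_B = Σ kqᵢ/rᵢ = -92.5 V.
ΔV = V_B − V_A = 231 V.
W_ext = qΔV = (-2.00×10⁻⁹ C)(231 V) = -4.61×10⁻⁷ J.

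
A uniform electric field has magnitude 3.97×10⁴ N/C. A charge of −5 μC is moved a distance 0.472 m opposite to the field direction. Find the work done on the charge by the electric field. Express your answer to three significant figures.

0.0937 J

The potential change for a displacement 0.472 m opposite to the field direction is ΔV = +Ed = 1.87×10⁴ V.
W_field = −qΔV = 0.0937 J.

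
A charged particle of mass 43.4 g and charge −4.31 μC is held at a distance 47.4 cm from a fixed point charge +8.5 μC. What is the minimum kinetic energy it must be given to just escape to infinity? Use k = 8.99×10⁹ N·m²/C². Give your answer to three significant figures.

0.695 J

To just escape, total mechanical energy must reach zero at infinity: ½mv²_min + U = 0, so ½mv²_min = −U = |kQq|/r.
|U| = |kQq|/r = (8.99×10⁹ N·m²/C²)(8.50×10⁻⁶)(4.31×10⁻⁶)/(0.474) = 0.695 J.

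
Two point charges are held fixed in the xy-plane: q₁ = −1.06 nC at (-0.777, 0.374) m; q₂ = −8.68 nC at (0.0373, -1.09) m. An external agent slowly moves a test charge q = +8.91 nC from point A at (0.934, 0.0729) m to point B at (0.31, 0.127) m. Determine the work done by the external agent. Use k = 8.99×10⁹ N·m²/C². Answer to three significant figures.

For quasistatic motion the external work equals the change in potential energy: W_ext = qΔV = q(V_B − V_A).
At A: distances to the source charges are 1.74 m, 1.47 m; V_A = Σ kqᵢ/rᵢ = -58.6 V.
At B: distances to the source charges are 1.11 m, 1.25 m; V_B = Σ kqᵢ/rᵢ = -71.1 V.
ΔV = V_B − V_A = -12.5 V.
W_ext = qΔV = (8.91×10⁻⁹ C)(-12.5 V) = -1.11×10⁻⁷ J.

-1.11×10⁻⁷ J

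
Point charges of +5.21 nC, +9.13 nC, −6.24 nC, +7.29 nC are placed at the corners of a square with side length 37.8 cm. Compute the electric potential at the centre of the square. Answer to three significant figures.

518 V

The total potential is the scalar sum of each charge's contribution, V = Σ kqᵢ/rᵢ.
The distance from each corner to the centre is a√2/2 = 0.267 m.
V = k[(5.21×10⁻⁹)/(0.267) + (9.13×10⁻⁹)/(0.267) + (-6.24×10⁻⁹)/(0.267) + (7.29×10⁻⁹)/(0.267)] = 518 V.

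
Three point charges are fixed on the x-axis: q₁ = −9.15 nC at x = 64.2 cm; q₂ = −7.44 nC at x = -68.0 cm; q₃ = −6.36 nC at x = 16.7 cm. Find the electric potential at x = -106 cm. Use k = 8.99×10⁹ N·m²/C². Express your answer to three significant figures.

The total potential is the scalar sum of each charge's contribution, V = Σ kqᵢ/rᵢ.
Distances from the field point to each charge: r₁ = 1.70 m, r₂ = 0.380 m, r₃ = 1.23 m.
V = k[(-9.15×10⁻⁹)/(1.70) + (-7.44×10⁻⁹)/(0.380) + (-6.36×10⁻⁹)/(1.23)] = -271 V.

-271 V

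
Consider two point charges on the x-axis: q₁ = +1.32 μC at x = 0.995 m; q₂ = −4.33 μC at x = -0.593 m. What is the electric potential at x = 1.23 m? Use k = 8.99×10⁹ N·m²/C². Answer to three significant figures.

Electric potential is a scalar, so the contributions from each charge add algebraically: V = Σ kqᵢ/rᵢ.
Distances from the field point to each charge: r₁ = 0.235 m, r₂ = 1.82 m.
V = k[(1.32×10⁻⁶)/(0.235) + (-4.33×10⁻⁶)/(1.82)] = 2.91×10⁴ V.

2.91×10⁴ V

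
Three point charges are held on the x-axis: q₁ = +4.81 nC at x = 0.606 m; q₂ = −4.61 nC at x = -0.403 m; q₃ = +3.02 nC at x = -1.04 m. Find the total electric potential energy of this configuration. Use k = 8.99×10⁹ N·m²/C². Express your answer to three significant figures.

The work to assemble the configuration equals its total potential energy, U = Σ kqᵢqⱼ/rᵢⱼ over all pairs.
Pair separations: r₁₂ = 1.01 m, r₁₃ = 1.65 m, r₂₃ = 0.637 m.
U = (-1.98×10⁻⁷) + (7.93×10⁻⁸) + (-1.96×10⁻⁷) = -3.15×10⁻⁷ J.

-3.15×10⁻⁷ J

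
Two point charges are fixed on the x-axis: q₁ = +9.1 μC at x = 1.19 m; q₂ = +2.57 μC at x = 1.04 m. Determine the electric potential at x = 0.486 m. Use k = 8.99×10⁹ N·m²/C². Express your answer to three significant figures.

1.58×10⁵ V

The total potential is the scalar sum of each charge's contribution, V = Σ kqᵢ/rᵢ.
Distances from the field point to each charge: r₁ = 0.704 m, r₂ = 0.554 m.
V = k[(9.10×10⁻⁶)/(0.704) + (2.57×10⁻⁶)/(0.554)] = 1.58×10⁵ V.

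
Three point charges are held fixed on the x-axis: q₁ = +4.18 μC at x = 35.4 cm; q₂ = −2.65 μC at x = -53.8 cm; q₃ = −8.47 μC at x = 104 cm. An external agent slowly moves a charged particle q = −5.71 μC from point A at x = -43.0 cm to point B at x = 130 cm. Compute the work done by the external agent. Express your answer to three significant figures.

0.238 J

For quasistatic motion the external work equals the change in potential energy: W_ext = qΔV = q(V_B − V_A).
At A: distances to the source charges are 0.784 m, 0.108 m, 1.47 m; V_A = Σ kqᵢ/rᵢ = -2.24×10⁵ V.
At B: distances to the source charges are 0.946 m, 1.84 m, 0.260 m; V_B = Σ kqᵢ/rᵢ = -2.66×10⁵ V.
ΔV = V_B − V_A = -4.16×10⁴ V.
W_ext = qΔV = (-5.71×10⁻⁶ C)(-4.16×10⁴ V) = 0.238 J.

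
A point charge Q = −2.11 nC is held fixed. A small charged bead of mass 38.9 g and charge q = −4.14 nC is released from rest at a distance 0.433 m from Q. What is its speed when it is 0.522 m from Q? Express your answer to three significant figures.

1.26×10⁻³ m/s

Only the electrostatic force acts, so mechanical energy is conserved: ½mv² = U₁ − U₂ = kQq(1/r₁ − 1/r₂).
U₁ − U₂ = (8.99×10⁹ N·m²/C²)(-2.11×10⁻⁹ C)(-4.14×10⁻⁹ C)(1/0.433 − 1/0.522) = 3.09×10⁻⁸ J.
v = √(2·3.09×10⁻⁸/0.0389) = 1.26×10⁻³ m/s.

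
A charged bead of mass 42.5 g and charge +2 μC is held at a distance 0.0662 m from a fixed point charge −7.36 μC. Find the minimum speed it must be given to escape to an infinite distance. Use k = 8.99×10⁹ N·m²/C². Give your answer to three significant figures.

9.70 m/s

To just escape, total mechanical energy must reach zero at infinity: ½mv²_min + U = 0, so ½mv²_min = −U = |kQq|/r.
|U| = |kQq|/r = (8.99×10⁹ N·m²/C²)(7.36×10⁻⁶)(2.00×10⁻⁶)/(0.0662) = 2.00 J.
v_min = √(2|U|/m) = √(2·2.00/0.0425) = 9.70 m/s.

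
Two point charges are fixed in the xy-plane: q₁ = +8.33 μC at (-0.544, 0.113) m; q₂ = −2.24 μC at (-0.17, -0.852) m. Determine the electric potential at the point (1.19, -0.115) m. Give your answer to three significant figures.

2.98×10⁴ V

The total potential is the scalar sum of each charge's contribution, V = Σ kqᵢ/rᵢ.
Distances from the field point to each charge: r₁ = 1.75 m, r₂ = 1.55 m.
V = k[(8.33×10⁻⁶)/(1.75) + (-2.24×10⁻⁶)/(1.55)] = 2.98×10⁴ V.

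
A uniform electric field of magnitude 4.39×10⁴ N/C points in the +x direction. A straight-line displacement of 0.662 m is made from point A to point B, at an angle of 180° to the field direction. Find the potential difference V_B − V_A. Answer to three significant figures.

Only the component of displacement along E changes the potential: ΔV = −E·d·cosθ.
ΔV = −(4.39×10⁴ V/m)(0.662 m)cos180° = 2.91×10⁴ V.

2.91×10⁴ V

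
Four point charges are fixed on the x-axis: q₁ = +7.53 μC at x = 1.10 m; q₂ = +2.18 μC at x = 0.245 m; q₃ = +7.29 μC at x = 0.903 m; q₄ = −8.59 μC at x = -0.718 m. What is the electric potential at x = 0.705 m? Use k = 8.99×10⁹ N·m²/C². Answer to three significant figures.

The total potential is the scalar sum of each charge's contribution, V = Σ kqᵢ/rᵢ.
Distances from the field point to each charge: r₁ = 0.395 m, r₂ = 0.460 m, r₃ = 0.198 m, r₄ = 1.42 m.
V = k[(7.53×10⁻⁶)/(0.395) + (2.18×10⁻⁶)/(0.460) + (7.29×10⁻⁶)/(0.198) + (-8.59×10⁻⁶)/(1.42)] = 4.91×10⁵ V.

4.91×10⁵ V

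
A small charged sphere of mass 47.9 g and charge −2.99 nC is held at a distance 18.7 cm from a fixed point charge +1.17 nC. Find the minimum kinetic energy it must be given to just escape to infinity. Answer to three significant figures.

1.68×10⁻⁷ J

To just escape, total mechanical energy must reach zero at infinity: ½mv²_min + U = 0, so ½mv²_min = −U = |kQq|/r.
|U| = |kQq|/r = (8.99×10⁹ N·m²/C²)(1.17×10⁻⁹)(2.99×10⁻⁹)/(0.187) = 1.68×10⁻⁷ J.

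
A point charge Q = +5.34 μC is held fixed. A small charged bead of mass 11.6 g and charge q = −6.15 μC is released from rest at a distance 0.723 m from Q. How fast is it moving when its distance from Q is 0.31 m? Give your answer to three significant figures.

9.68 m/s

Only the electrostatic force acts, so mechanical energy is conserved: ½mv² = U₁ − U₂ = kQq(1/r₁ − 1/r₂).
U₁ − U₂ = (8.99×10⁹ N·m²/C²)(5.34×10⁻⁶ C)(-6.15×10⁻⁶ C)(1/0.723 − 1/0.310) = 0.544 J.
v = √(2·0.544/0.0116) = 9.68 m/s.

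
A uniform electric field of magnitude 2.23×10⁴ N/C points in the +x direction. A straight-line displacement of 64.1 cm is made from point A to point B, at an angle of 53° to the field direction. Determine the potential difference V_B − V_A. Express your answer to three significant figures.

-8600 V

Only the component of displacement along E changes the potential: ΔV = −E·d·cosθ.
ΔV = −(2.23×10⁴ V/m)(0.641 m)cos53° = -8600 V.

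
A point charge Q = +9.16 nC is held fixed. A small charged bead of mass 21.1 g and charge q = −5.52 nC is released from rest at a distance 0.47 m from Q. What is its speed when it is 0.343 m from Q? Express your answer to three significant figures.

Only the electrostatic force acts, so mechanical energy is conserved: ½mv² = U₁ − U₂ = kQq(1/r₁ − 1/r₂).
U₁ − U₂ = (8.99×10⁹ N·m²/C²)(9.16×10⁻⁹ C)(-5.52×10⁻⁹ C)(1/0.470 − 1/0.343) = 3.58×10⁻⁷ J.
v = √(2·3.58×10⁻⁷/0.0211) = 5.83×10⁻³ m/s.

5.83×10⁻³ m/s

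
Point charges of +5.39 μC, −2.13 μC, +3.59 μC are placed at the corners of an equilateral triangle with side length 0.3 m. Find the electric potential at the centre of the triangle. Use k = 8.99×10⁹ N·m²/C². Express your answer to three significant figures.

3.56×10⁵ V

Electric potential is a scalar, so the contributions from each charge add algebraically: V = Σ kqᵢ/rᵢ.
The distance from each vertex to the centroid is a/√3 = 0.173 m.
V = k[(5.39×10⁻⁶)/(0.173) + (-2.13×10⁻⁶)/(0.173) + (3.59×10⁻⁶)/(0.173)] = 3.56×10⁵ V.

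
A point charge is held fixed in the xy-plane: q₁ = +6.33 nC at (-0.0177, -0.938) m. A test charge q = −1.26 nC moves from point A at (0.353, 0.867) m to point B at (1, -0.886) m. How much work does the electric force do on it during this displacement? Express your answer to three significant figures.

The work done by the electric force is W_field = −ΔU = −q(V_B − V_A) = q(V_A − V_B).
At A: distance to the source charge is 1.84 m; V_A = kq₁/r = 30.9 V.
At B: distance to the source charge is 1.02 m; V_B = kq₁/r = 55.8 V.
ΔV = V_B − V_A = 25.0 V.
W_field = −qΔV = −(-1.26×10⁻⁹ C)(25.0 V) = 3.15×10⁻⁸ J.

3.15×10⁻⁸ J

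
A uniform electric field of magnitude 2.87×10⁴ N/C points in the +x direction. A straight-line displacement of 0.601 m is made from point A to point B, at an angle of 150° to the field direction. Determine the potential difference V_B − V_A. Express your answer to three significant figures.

1.49×10⁴ V

Only the component of displacement along E changes the potential: ΔV = −E·d·cosθ.
ΔV = −(2.87×10⁴ V/m)(0.601 m)cos150° = 1.49×10⁴ V.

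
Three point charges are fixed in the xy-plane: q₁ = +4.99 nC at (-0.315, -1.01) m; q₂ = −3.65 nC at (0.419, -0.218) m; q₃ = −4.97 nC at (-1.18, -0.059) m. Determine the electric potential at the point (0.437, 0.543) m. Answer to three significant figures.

-43.0 V

Electric potential is a scalar, so the contributions from each charge add algebraically: V = Σ kqᵢ/rᵢ.
Distances from the field point to each charge: r₁ = 1.73 m, r₂ = 0.761 m, r₃ = 1.73 m.
V = k[(4.99×10⁻⁹)/(1.73) + (-3.65×10⁻⁹)/(0.761) + (-4.97×10⁻⁹)/(1.73)] = -43.0 V.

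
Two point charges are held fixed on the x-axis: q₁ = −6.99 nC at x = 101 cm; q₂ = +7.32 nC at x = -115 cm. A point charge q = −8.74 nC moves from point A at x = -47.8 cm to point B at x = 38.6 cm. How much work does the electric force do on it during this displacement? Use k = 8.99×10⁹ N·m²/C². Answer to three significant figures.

The work done by the electric force is W_field = −ΔU = −q(V_B − V_A) = q(V_A − V_B).
At A: distances to the source charges are 1.49 m, 0.672 m; V_A = Σ kqᵢ/rᵢ = 55.7 V.
At B: distances to the source charges are 0.624 m, 1.54 m; V_B = Σ kqᵢ/rᵢ = -57.9 V.
ΔV = V_B − V_A = -114 V.
W_field = −qΔV = −(-8.74×10⁻⁹ C)(-114 V) = -9.92×10⁻⁷ J.

-9.92×10⁻⁷ J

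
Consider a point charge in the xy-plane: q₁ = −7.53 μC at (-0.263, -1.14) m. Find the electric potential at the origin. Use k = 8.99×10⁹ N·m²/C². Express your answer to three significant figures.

The total potential is the scalar sum of each charge's contribution, V = Σ kqᵢ/rᵢ.
Distances from the field point to each charge: r₁ = 1.17 m.
V = k[(-7.53×10⁻⁶)/(1.17)] = -5.79×10⁴ V.

-5.79×10⁴ V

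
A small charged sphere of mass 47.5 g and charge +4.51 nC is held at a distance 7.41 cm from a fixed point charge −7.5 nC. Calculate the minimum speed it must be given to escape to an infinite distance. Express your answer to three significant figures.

To just escape, total mechanical energy must reach zero at infinity: ½mv²_min + U = 0, so ½mv²_min = −U = |kQq|/r.
|U| = |kQq|/r = (8.99×10⁹ N·m²/C²)(7.50×10⁻⁹)(4.51×10⁻⁹)/(0.0741) = 4.10×10⁻⁶ J.
v_min = √(2|U|/m) = √(2·4.10×10⁻⁶/0.0475) = 0.0131 m/s.

0.0131 m/s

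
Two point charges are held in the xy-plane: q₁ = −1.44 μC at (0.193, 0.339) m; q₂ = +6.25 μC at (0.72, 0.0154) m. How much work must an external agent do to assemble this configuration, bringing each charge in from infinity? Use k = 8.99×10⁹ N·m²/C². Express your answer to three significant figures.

The assembly work is the sum of pairwise potential energies, U = Σ_{i<j} kqᵢqⱼ/rᵢⱼ.
Pair separations: r₁₂ = 0.618 m.
U = (-0.131) = -0.131 J.

-0.131 J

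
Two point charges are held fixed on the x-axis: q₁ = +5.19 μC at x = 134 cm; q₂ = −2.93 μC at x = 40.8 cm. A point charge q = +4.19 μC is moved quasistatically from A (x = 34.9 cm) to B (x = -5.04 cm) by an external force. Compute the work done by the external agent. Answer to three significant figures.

1.57 J

For quasistatic motion the external work equals the change in potential energy: W_ext = qΔV = q(V_B − V_A).
At A: distances to the source charges are 0.991 m, 0.0590 m; V_A = Σ kqᵢ/rᵢ = -3.99×10⁵ V.
At B: distances to the source charges are 1.39 m, 0.458 m; V_B = Σ kqᵢ/rᵢ = -2.39×10⁴ V.
ΔV = V_B − V_A = 3.75×10⁵ V.
W_ext = qΔV = (4.19×10⁻⁶ C)(3.75×10⁵ V) = 1.57 J.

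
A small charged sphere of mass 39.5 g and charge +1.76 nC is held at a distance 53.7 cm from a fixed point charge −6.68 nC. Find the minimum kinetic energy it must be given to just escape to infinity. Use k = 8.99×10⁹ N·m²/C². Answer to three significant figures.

To just escape, total mechanical energy must reach zero at infinity: ½mv²_min + U = 0, so ½mv²_min = −U = |kQq|/r.
|U| = |kQq|/r = (8.99×10⁹ N·m²/C²)(6.68×10⁻⁹)(1.76×10⁻⁹)/(0.537) = 1.97×10⁻⁷ J.

1.97×10⁻⁷ J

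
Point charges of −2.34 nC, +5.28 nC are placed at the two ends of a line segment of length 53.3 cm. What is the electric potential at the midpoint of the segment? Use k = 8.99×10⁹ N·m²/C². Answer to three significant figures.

99.2 V

Electric potential is a scalar, so the contributions from each charge add algebraically: V = Σ kqᵢ/rᵢ.
Each charge is 0.266 m from the midpoint.
V = k[(-2.34×10⁻⁹)/(0.266) + (5.28×10⁻⁹)/(0.266)] = 99.2 V.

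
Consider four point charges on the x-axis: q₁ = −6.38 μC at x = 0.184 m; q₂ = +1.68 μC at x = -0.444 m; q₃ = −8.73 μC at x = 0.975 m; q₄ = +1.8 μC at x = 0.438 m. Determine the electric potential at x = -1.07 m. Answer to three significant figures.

Electric potential is a scalar, so the contributions from each charge add algebraically: V = Σ kqᵢ/rᵢ.
Distances from the field point to each charge: r₁ = 1.25 m, r₂ = 0.626 m, r₃ = 2.04 m, r₄ = 1.51 m.
V = k[(-6.38×10⁻⁶)/(1.25) + (1.68×10⁻⁶)/(0.626) + (-8.73×10⁻⁶)/(2.04) + (1.80×10⁻⁶)/(1.51)] = -4.93×10⁴ V.

-4.93×10⁴ V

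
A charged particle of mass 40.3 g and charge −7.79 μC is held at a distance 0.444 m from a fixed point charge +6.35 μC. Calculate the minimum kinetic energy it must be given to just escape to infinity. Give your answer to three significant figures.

To just escape, total mechanical energy must reach zero at infinity: ½mv²_min + U = 0, so ½mv²_min = −U = |kQq|/r.
|U| = |kQq|/r = (8.99×10⁹ N·m²/C²)(6.35×10⁻⁶)(7.79×10⁻⁶)/(0.444) = 1.00 J.

1.00 J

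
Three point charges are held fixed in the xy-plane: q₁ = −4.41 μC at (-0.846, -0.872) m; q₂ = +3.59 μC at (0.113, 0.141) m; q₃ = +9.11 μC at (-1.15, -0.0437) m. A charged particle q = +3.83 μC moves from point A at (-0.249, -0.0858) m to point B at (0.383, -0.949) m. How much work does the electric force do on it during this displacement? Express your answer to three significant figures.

The work done by the electric force is W_field = −ΔU = −q(V_B − V_A) = q(V_A − V_B).
At A: distances to the source charges are 0.987 m, 0.427 m, 0.902 m; V_A = Σ kqᵢ/rᵢ = 1.26×10⁵ V.
At B: distances to the source charges are 1.23 m, 1.12 m, 1.78 m; V_B = Σ kqᵢ/rᵢ = 4.25×10⁴ V.
ΔV = V_B − V_A = -8.36×10⁴ V.
W_field = −qΔV = −(3.83×10⁻⁶ C)(-8.36×10⁴ V) = 0.320 J.

0.320 J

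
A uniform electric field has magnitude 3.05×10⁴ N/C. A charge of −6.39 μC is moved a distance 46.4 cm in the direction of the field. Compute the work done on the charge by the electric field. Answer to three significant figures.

-0.0904 J

The potential change for a displacement 46.4 cm in the direction of the field is ΔV = −Ed = -1.42×10⁴ V.
W_field = −qΔV = -0.0904 J.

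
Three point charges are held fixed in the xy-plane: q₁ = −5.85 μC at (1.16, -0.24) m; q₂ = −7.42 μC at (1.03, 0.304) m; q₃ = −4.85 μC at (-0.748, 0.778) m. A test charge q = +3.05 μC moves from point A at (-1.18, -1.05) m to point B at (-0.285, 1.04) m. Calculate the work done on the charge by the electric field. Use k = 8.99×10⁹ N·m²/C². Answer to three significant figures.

The work done by the electric force is W_field = −ΔU = −q(V_B − V_A) = q(V_A − V_B).
At A: distances to the source charges are 2.48 m, 2.59 m, 1.88 m; V_A = Σ kqᵢ/rᵢ = -7.02×10⁴ V.
At B: distances to the source charges are 1.93 m, 1.51 m, 0.532 m; V_B = Σ kqᵢ/rᵢ = -1.53×10⁵ V.
ΔV = V_B − V_A = -8.33×10⁴ V.
W_field = −qΔV = −(3.05×10⁻⁶ C)(-8.33×10⁴ V) = 0.254 J.

0.254 J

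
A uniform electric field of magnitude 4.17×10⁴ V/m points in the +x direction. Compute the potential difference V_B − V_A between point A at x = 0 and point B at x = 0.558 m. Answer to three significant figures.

In a uniform field, potential decreases in the direction of E: V_B − V_A = −E·Δx.
V_B − V_A = −(4.17×10⁴ V/m)(0.558 m) = -2.33×10⁴ V.

-2.33×10⁴ V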